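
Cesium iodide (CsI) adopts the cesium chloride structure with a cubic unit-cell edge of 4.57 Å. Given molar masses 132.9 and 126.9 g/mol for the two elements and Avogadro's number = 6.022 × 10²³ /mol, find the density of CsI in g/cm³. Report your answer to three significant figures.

4.52 g/cm³

The cesium chloride structure contains Z = 1 formula unit per cell; M(CsI) = 132.9 + 126.9 = 259.8 g/mol.
a³ = (4.570 × 10^-8 cm)³ = 9.544 × 10^-23 cm³.
ρ = 1 × 259.8 / (6.022 × 10²³ × 9.544 × 10^-23) = 4.520 g/cm³.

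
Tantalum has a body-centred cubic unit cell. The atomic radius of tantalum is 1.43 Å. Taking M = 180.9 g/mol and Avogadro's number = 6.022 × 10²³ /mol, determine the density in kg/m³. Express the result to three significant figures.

16700 kg/m³

In a BCC lattice, atoms touch along the body diagonal, so √3·a = 4r, giving a = 3.302 Å = 3.302 × 10^-8 cm.
With Z = 2, ρ = Z·M/(N_A·a³) = 2 × 180.9 / (6.022 × 10²³ × 3.602 × 10^-23) = 16.68 g/cm³ = 16700 kg/m³.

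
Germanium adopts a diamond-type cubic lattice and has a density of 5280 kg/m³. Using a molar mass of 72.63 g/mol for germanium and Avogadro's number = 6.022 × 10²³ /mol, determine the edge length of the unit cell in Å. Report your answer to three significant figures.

With Z = 8 atoms per diamond cubic cell, a³ = Z·M/(N_A·ρ) = 8 × 72.63 / (6.022 × 10²³ × 5.280 g/cm³) = 1.827 × 10^-22 cm³.
a = (1.827 × 10^-22)^(1/3) = 5.675 × 10^-8 cm = 5.67 Å.

5.67 Å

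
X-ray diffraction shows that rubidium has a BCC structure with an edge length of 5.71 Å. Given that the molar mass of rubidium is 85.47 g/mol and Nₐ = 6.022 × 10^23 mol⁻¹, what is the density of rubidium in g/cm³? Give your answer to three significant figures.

1.52 g/cm³

A BCC unit cell contains Z = 2 atoms.
Cell volume: a³ = (5.71 Å)³ = (5.710 × 10^-8 cm)³ = 1.862 × 10^-22 cm³.
ρ = Z·M/(N_A·a³) = 2 × 85.47 / (6.022 × 10²³ × 1.862 × 10^-22) = 1.525 g/cm³.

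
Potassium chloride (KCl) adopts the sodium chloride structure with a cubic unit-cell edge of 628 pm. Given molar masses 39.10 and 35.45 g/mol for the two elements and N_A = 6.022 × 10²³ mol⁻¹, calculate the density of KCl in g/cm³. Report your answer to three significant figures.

2.00 g/cm³

The sodium chloride structure contains Z = 4 formula units per cell; M(KCl) = 39.10 + 35.45 = 74.55 g/mol.
a³ = (6.280 × 10^-8 cm)³ = 2.477 × 10^-22 cm³.
ρ = 4 × 74.55 / (6.022 × 10²³ × 2.477 × 10^-22) = 1.999 g/cm³.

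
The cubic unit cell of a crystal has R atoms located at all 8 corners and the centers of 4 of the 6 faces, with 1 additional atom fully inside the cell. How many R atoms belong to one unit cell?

4

Corner atoms are shared by 8 cells (1/8 each), face atoms by 2 (1/2 each), interior atoms are unshared.
Net atoms = 8 × 1/8 + 4 × 1/2 + 1 = 1 + 2 + 1 = 4.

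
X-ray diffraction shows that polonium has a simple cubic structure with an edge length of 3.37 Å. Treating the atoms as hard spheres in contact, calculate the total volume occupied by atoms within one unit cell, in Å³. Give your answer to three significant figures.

In a simple cubic lattice atoms touch along the cell edge, so a = 2r, so r = 0.5000a = 1.685 Å.
V_atoms = Z × (4/3)πr³ = 1 × (4/3)π × (1.685)³ = 20.0 Å³.

20.0 Å³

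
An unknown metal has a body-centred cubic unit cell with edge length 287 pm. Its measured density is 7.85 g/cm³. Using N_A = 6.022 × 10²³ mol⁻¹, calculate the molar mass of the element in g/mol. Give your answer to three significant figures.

55.9 g/mol

A BCC cell has Z = 2 atoms; a = 2.870 × 10^-8 cm.
M = ρ·N_A·a³/Z = 7.85 × 6.022 × 10²³ × 2.364 × 10^-23 / 2 = 55.9 g/mol.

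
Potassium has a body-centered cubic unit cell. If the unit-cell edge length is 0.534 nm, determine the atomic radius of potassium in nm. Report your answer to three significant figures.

In a BCC lattice, atoms touch along the body diagonal, so √3·a = 4r.
r = √3·a/4 = 1.7321 × 0.534 / 4 = 0.231 nm.

0.231 nm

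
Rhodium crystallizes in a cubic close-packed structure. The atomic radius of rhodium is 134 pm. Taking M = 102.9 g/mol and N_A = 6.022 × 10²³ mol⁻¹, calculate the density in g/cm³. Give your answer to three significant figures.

In an FCC lattice, atoms touch along the face diagonal, so √2·a = 4r, giving a = 379.0 pm = 3.790 × 10^-8 cm.
With Z = 4, ρ = Z·M/(N_A·a³) = 4 × 102.9 / (6.022 × 10²³ × 5.444 × 10^-23) = 12.55 g/cm³.

12.6 g/cm³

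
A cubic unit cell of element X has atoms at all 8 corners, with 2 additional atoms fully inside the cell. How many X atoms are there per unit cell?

Corner atoms are shared by 8 cells (1/8 each), interior atoms are unshared.
Net atoms = 8 × 1/8 + 2 = 1 + 2 = 3.

3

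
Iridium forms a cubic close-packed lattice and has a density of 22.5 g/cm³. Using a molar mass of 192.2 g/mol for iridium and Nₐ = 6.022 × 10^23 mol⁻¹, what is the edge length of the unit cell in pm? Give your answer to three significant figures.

With Z = 4 atoms per FCC cell, a³ = Z·M/(N_A·ρ) = 4 × 192.2 / (6.022 × 10²³ × 22.50 g/cm³) = 5.674 × 10^-23 cm³.
a = (5.674 × 10^-23)^(1/3) = 3.843 × 10^-8 cm = 384 pm.

384 pm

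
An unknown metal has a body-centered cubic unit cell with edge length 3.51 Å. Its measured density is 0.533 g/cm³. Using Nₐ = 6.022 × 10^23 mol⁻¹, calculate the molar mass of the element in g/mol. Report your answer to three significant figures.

6.94 g/mol

A BCC cell has Z = 2 atoms; a = 3.510 × 10^-8 cm.
M = ρ·N_A·a³/Z = 0.533 × 6.022 × 10²³ × 4.324 × 10^-23 / 2 = 6.94 g/mol.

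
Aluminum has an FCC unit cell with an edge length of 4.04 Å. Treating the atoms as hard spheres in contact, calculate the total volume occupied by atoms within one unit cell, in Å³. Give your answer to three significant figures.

In an FCC lattice atoms touch along the face diagonal, so √2·a = 4r, so r = 0.3536a = 1.428 Å.
V_atoms = Z × (4/3)πr³ = 4 × (4/3)π × (1.428)³ = 48.8 Å³.

48.8 Å³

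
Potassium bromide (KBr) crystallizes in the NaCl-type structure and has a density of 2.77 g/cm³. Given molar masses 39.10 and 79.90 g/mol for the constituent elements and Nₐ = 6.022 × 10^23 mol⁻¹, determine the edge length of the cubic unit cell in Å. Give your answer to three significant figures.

6.58 Å

M(KBr) = 119.0 g/mol; Z = 4 formula units per cell.
a³ = Z·M/(N_A·ρ) = 4 × 119.0 / (6.022 × 10²³ × 2.77) = 2.854 × 10^-22 cm³, so a = 6.584 × 10^-8 cm = 6.58 Å.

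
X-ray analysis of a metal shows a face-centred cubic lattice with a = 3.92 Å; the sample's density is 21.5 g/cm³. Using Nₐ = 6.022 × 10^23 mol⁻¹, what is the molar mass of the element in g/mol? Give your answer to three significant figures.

195 g/mol

An FCC cell has Z = 4 atoms; a = 3.920 × 10^-8 cm.
M = ρ·N_A·a³/Z = 21.5 × 6.022 × 10²³ × 6.024 × 10^-23 / 4 = 195 g/mol.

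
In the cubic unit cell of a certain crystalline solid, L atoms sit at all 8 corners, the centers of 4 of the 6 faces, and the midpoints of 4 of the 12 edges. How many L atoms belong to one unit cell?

4

Corner atoms are shared by 8 cells (1/8 each), face atoms by 2 (1/2 each), edge atoms by 4 (1/4 each).
Net atoms = 8 × 1/8 + 4 × 1/2 + 4 × 1/4 = 1 + 2 + 1 = 4.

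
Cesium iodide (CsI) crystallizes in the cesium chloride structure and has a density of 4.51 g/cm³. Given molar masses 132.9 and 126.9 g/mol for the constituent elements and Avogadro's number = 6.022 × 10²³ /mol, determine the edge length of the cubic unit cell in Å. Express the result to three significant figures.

M(CsI) = 259.8 g/mol; Z = 1 formula unit per cell.
a³ = Z·M/(N_A·ρ) = 1 × 259.8 / (6.022 × 10²³ × 4.51) = 9.566 × 10^-23 cm³, so a = 4.573 × 10^-8 cm = 4.57 Å.

4.57 Å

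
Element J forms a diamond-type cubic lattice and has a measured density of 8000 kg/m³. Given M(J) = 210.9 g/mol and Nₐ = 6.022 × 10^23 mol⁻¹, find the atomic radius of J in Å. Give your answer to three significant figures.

For a diamond cubic cell (Z = 8), a³ = Z·M/(N_A·ρ) = 8 × 210.9 / (6.022 × 10²³ × 8.000) = 3.502 × 10^-22 cm³, so a = 7.049 × 10^-8 cm = 7.049 Å.
Nearest neighbors lie along the body diagonal with √3·a = 8r, so r = 0.2165 × a = 1.53 Å.

1.53 Å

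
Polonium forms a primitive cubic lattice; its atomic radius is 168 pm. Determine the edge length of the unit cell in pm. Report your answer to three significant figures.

336 pm

In a simple cubic lattice, atoms touch along the cell edge, so a = 2r.
a = 2r = 2 × 168 = 336 pm.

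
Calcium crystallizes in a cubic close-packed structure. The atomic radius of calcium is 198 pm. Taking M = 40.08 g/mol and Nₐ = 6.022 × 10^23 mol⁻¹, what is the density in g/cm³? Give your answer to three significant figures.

In an FCC lattice, atoms touch along the face diagonal, so √2·a = 4r, giving a = 560.0 pm = 5.600 × 10^-8 cm.
With Z = 4, ρ = Z·M/(N_A·a³) = 4 × 40.08 / (6.022 × 10²³ × 1.756 × 10^-22) = 1.516 g/cm³.

1.52 g/cm³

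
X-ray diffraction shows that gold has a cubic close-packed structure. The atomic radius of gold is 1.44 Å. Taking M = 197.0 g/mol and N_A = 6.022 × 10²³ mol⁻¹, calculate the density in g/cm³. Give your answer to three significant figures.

In an FCC lattice, atoms touch along the face diagonal, so √2·a = 4r, giving a = 4.073 Å = 4.073 × 10^-8 cm.
With Z = 4, ρ = Z·M/(N_A·a³) = 4 × 197.0 / (6.022 × 10²³ × 6.757 × 10^-23) = 19.37 g/cm³.

19.4 g/cm³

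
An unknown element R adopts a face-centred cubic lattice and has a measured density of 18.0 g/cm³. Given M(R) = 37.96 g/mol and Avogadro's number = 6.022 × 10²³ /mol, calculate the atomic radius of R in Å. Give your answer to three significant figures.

0.852 Å

For an FCC cell (Z = 4), a³ = Z·M/(N_A·ρ) = 4 × 37.96 / (6.022 × 10²³ × 18.00) = 1.401 × 10^-23 cm³, so a = 2.411 × 10^-8 cm = 2.411 Å.
Atoms touch along the face diagonal, so √2·a = 4r, so r = 0.3536 × a = 0.852 Å.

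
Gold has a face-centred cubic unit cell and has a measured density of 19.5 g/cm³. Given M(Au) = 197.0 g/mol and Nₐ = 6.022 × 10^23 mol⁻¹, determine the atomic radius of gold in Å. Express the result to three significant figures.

1.44 Å

For an FCC cell (Z = 4), a³ = Z·M/(N_A·ρ) = 4 × 197.0 / (6.022 × 10²³ × 19.50) = 6.710 × 10^-23 cm³, so a = 4.064 × 10^-8 cm = 4.064 Å.
Atoms touch along the face diagonal, so √2·a = 4r, so r = 0.3536 × a = 1.44 Å.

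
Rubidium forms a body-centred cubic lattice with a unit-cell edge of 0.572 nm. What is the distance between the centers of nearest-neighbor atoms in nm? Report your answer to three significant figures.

0.495 nm

In a BCC structure, atoms touch along the body diagonal, so √3·a = 4r; the nearest-neighbor distance equals 2r = 0.8660·a.
d = 0.8660 × 0.572 = 0.495 nm.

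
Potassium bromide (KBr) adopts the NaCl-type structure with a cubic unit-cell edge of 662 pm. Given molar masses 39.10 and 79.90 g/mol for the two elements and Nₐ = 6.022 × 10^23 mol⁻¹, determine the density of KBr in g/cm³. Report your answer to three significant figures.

2.72 g/cm³

The NaCl-type structure contains Z = 4 formula units per cell; M(KBr) = 39.10 + 79.90 = 119.0 g/mol.
a³ = (6.620 × 10^-8 cm)³ = 2.901 × 10^-22 cm³.
ρ = 4 × 119.0 / (6.022 × 10²³ × 2.901 × 10^-22) = 2.725 g/cm³.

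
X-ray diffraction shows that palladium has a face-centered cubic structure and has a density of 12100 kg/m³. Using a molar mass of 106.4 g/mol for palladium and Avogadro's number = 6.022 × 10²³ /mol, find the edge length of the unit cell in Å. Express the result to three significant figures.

3.88 Å

With Z = 4 atoms per FCC cell, a³ = Z·M/(N_A·ρ) = 4 × 106.4 / (6.022 × 10²³ × 12.10 g/cm³) = 5.841 × 10^-23 cm³.
a = (5.841 × 10^-23)^(1/3) = 3.880 × 10^-8 cm = 3.88 Å.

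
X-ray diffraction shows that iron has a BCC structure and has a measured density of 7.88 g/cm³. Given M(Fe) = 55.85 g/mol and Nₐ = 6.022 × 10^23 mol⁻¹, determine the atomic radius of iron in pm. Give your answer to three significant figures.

124 pm

For a BCC cell (Z = 2), a³ = Z·M/(N_A·ρ) = 2 × 55.85 / (6.022 × 10²³ × 7.880) = 2.354 × 10^-23 cm³, so a = 2.866 × 10^-8 cm = 286.6 pm.
Atoms touch along the body diagonal, so √3·a = 4r, so r = 0.4330 × a = 124 pm.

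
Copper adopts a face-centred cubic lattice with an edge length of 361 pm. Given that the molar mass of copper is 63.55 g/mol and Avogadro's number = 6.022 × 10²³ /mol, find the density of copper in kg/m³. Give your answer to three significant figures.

An FCC unit cell contains Z = 4 atoms.
Cell volume: a³ = (361 pm)³ = (3.610 × 10^-8 cm)³ = 4.705 × 10^-23 cm³.
ρ = Z·M/(N_A·a³) = 4 × 63.55 / (6.022 × 10²³ × 4.705 × 10^-23) = 8.972 g/cm³ = 8970 kg/m³.

8970 kg/m³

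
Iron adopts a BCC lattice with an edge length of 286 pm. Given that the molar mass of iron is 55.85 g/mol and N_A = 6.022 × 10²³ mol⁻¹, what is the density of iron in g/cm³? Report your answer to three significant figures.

7.93 g/cm³

A BCC unit cell contains Z = 2 atoms.
Cell volume: a³ = (286 pm)³ = (2.860 × 10^-8 cm)³ = 2.339 × 10^-23 cm³.
ρ = Z·M/(N_A·a³) = 2 × 55.85 / (6.022 × 10²³ × 2.339 × 10^-23) = 7.929 g/cm³.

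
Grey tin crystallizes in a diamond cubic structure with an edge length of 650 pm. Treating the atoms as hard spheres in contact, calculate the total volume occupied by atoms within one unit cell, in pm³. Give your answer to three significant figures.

9.34 × 10^7 pm³

In a diamond cubic lattice nearest neighbors lie along the body diagonal with √3·a = 8r, so r = 0.2165a = 140.7 pm.
V_atoms = Z × (4/3)πr³ = 8 × (4/3)π × (140.7)³ = 9.34 × 10^7 pm³.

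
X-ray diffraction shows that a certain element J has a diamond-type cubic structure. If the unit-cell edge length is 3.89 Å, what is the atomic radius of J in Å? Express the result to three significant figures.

0.842 Å

In a diamond cubic lattice, nearest neighbors lie along the body diagonal with √3·a = 8r.
r = √3·a/8 = 1.7321 × 3.89 / 8 = 0.842 Å.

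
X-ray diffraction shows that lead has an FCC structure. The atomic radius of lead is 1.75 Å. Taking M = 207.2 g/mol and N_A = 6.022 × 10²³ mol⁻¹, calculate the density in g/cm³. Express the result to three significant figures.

In an FCC lattice, atoms touch along the face diagonal, so √2·a = 4r, giving a = 4.950 Å = 4.950 × 10^-8 cm.
With Z = 4, ρ = Z·M/(N_A·a³) = 4 × 207.2 / (6.022 × 10²³ × 1.213 × 10^-22) = 11.35 g/cm³.

11.3 g/cm³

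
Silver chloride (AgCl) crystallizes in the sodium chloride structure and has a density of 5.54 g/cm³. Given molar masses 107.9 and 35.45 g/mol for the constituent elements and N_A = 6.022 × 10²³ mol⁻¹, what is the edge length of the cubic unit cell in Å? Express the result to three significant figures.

M(AgCl) = 143.35 g/mol; Z = 4 formula units per cell.
a³ = Z·M/(N_A·ρ) = 4 × 143.35 / (6.022 × 10²³ × 5.54) = 1.719 × 10^-22 cm³, so a = 5.560 × 10^-8 cm = 5.56 Å.

5.56 Å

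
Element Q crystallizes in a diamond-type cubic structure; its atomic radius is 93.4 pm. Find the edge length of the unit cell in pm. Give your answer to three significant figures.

In a diamond cubic lattice, nearest neighbors lie along the body diagonal with √3·a = 8r.
a = 8r/√3 = 8 × 93.4 / 1.7321 = 431 pm.

431 pm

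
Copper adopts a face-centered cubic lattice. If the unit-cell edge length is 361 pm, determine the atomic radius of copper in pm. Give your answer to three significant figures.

In an FCC lattice, atoms touch along the face diagonal, so √2·a = 4r.
r = √2·a/4 = 1.4142 × 361 / 4 = 128 pm.

128 pm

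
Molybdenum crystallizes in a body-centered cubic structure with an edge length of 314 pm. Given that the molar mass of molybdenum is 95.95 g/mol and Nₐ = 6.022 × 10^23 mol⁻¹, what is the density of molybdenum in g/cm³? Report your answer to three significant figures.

A BCC unit cell contains Z = 2 atoms.
Cell volume: a³ = (314 pm)³ = (3.140 × 10^-8 cm)³ = 3.096 × 10^-23 cm³.
ρ = Z·M/(N_A·a³) = 2 × 95.95 / (6.022 × 10²³ × 3.096 × 10^-23) = 10.29 g/cm³.

10.3 g/cm³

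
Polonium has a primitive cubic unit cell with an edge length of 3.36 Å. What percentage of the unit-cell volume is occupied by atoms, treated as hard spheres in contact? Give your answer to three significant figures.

In a simple cubic lattice atoms touch along the cell edge, so a = 2r, so r = 0.5000a = 1.680 Å.
Packing fraction = Z·(4/3)πr³ / a³ = 1 × (4/3)π × (1.680)³ / (3.36)³ = 0.5236 = 52.4%.

52.4%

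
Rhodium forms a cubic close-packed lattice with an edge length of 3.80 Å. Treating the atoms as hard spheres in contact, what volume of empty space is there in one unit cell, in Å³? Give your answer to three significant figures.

In an FCC lattice atoms touch along the face diagonal, so √2·a = 4r, so r = 0.3536a = 1.344 Å.
V_cell = a³ = 54.87 Å³; V_atoms = 4 × (4/3)πr³ = 40.63 Å³.
Empty space = 54.87 − 40.63 = 14.2 Å³.

14.2 Å³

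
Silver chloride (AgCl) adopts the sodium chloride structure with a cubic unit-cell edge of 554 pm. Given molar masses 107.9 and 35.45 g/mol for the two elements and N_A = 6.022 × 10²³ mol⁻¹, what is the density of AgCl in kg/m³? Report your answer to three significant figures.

The sodium chloride structure contains Z = 4 formula units per cell; M(AgCl) = 107.9 + 35.45 = 143.35 g/mol.
a³ = (5.540 × 10^-8 cm)³ = 1.700 × 10^-22 cm³.
ρ = 4 × 143.35 / (6.022 × 10²³ × 1.700 × 10^-22) = 5.600 g/cm³ = 5600 kg/m³.

5600 kg/m³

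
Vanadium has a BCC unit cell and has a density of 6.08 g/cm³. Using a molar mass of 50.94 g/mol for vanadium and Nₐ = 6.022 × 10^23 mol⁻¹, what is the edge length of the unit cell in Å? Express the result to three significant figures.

3.03 Å

With Z = 2 atoms per BCC cell, a³ = Z·M/(N_A·ρ) = 2 × 50.94 / (6.022 × 10²³ × 6.080 g/cm³) = 2.783 × 10^-23 cm³.
a = (2.783 × 10^-23)^(1/3) = 3.030 × 10^-8 cm = 3.03 Å.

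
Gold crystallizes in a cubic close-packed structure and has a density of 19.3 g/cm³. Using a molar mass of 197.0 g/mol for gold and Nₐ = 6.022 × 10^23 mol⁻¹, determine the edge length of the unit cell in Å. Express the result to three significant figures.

4.08 Å

With Z = 4 atoms per FCC cell, a³ = Z·M/(N_A·ρ) = 4 × 197.0 / (6.022 × 10²³ × 19.30 g/cm³) = 6.780 × 10^-23 cm³.
a = (6.780 × 10^-23)^(1/3) = 4.078 × 10^-8 cm = 4.08 Å.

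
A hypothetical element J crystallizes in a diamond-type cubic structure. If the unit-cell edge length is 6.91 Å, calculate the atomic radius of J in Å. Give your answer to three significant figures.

1.50 Å

In a diamond cubic lattice, nearest neighbors lie along the body diagonal with √3·a = 8r.
r = √3·a/8 = 1.7321 × 6.91 / 8 = 1.50 Å.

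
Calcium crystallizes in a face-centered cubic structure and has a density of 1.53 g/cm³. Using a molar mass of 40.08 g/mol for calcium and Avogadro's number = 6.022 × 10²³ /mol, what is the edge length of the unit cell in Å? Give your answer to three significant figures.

5.58 Å

With Z = 4 atoms per FCC cell, a³ = Z·M/(N_A·ρ) = 4 × 40.08 / (6.022 × 10²³ × 1.530 g/cm³) = 1.740 × 10^-22 cm³.
a = (1.740 × 10^-22)^(1/3) = 5.583 × 10^-8 cm = 5.58 Å.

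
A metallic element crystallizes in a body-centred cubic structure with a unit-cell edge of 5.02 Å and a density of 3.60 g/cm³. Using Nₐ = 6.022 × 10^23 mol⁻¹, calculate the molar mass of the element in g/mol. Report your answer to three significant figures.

A BCC cell has Z = 2 atoms; a = 5.020 × 10^-8 cm.
M = ρ·N_A·a³/Z = 3.60 × 6.022 × 10²³ × 1.265 × 10^-22 / 2 = 137 g/mol.

137 g/mol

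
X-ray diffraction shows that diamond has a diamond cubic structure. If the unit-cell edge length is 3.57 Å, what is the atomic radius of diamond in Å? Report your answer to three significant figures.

In a diamond cubic lattice, nearest neighbors lie along the body diagonal with √3·a = 8r.
r = √3·a/8 = 1.7321 × 3.57 / 8 = 0.773 Å.

0.773 Å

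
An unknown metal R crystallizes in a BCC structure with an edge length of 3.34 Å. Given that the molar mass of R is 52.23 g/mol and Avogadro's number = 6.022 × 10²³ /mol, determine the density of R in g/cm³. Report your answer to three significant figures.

4.66 g/cm³

A BCC unit cell contains Z = 2 atoms.
Cell volume: a³ = (3.34 Å)³ = (3.340 × 10^-8 cm)³ = 3.726 × 10^-23 cm³.
ρ = Z·M/(N_A·a³) = 2 × 52.23 / (6.022 × 10²³ × 3.726 × 10^-23) = 4.656 g/cm³.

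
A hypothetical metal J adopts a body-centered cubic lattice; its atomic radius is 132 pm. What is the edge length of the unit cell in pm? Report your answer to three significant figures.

305 pm

In a BCC lattice, atoms touch along the body diagonal, so √3·a = 4r.
a = 4r/√3 = 4 × 132 / 1.7321 = 305 pm.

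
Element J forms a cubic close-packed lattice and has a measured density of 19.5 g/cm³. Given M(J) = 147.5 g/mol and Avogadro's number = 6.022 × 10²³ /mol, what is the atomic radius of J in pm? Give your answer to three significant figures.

130 pm

For an FCC cell (Z = 4), a³ = Z·M/(N_A·ρ) = 4 × 147.5 / (6.022 × 10²³ × 19.50) = 5.024 × 10^-23 cm³, so a = 3.690 × 10^-8 cm = 369.0 pm.
Atoms touch along the face diagonal, so √2·a = 4r, so r = 0.3536 × a = 130 pm.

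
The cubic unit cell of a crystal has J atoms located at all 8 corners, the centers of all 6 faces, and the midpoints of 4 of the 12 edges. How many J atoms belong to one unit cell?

Corner atoms are shared by 8 cells (1/8 each), face atoms by 2 (1/2 each), edge atoms by 4 (1/4 each).
Net atoms = 8 × 1/8 + 6 × 1/2 + 4 × 1/4 = 1 + 3 + 1 = 5.

5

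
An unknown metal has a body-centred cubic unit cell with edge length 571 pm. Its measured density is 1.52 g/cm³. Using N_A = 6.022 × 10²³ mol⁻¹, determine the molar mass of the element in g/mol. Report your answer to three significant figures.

A BCC cell has Z = 2 atoms; a = 5.710 × 10^-8 cm.
M = ρ·N_A·a³/Z = 1.52 × 6.022 × 10²³ × 1.862 × 10^-22 / 2 = 85.2 g/mol.

85.2 g/mol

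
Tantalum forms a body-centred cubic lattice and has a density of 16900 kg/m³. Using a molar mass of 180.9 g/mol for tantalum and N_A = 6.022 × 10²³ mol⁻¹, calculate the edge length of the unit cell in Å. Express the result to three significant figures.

With Z = 2 atoms per BCC cell, a³ = Z·M/(N_A·ρ) = 2 × 180.9 / (6.022 × 10²³ × 16.90 g/cm³) = 3.555 × 10^-23 cm³.
a = (3.555 × 10^-23)^(1/3) = 3.288 × 10^-8 cm = 3.29 Å.

3.29 Å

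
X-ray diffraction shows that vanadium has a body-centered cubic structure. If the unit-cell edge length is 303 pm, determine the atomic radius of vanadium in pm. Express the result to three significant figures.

In a BCC lattice, atoms touch along the body diagonal, so √3·a = 4r.
r = √3·a/4 = 1.7321 × 303 / 4 = 131 pm.

131 pm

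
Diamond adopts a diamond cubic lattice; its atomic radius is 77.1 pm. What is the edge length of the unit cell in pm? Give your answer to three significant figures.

In a diamond cubic lattice, nearest neighbors lie along the body diagonal with √3·a = 8r.
a = 8r/√3 = 8 × 77.1 / 1.7321 = 356 pm.

356 pm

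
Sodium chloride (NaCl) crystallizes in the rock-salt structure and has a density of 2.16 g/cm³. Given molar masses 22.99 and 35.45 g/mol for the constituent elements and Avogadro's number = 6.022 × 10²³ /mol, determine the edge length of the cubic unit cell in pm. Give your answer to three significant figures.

M(NaCl) = 58.44 g/mol; Z = 4 formula units per cell.
a³ = Z·M/(N_A·ρ) = 4 × 58.44 / (6.022 × 10²³ × 2.16) = 1.797 × 10^-22 cm³, so a = 5.643 × 10^-8 cm = 564 pm.

564 pm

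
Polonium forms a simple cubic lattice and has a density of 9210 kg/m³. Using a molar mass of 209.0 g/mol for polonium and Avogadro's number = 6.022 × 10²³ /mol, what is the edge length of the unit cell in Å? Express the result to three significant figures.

3.35 Å

With Z = 1 atom per simple cubic cell, a³ = Z·M/(N_A·ρ) = 1 × 209.0 / (6.022 × 10²³ × 9.210 g/cm³) = 3.768 × 10^-23 cm³.
a = (3.768 × 10^-23)^(1/3) = 3.353 × 10^-8 cm = 3.35 Å.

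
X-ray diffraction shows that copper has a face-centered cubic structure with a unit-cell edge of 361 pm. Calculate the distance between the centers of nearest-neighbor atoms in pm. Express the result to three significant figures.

255 pm

In an FCC structure, atoms touch along the face diagonal, so √2·a = 4r; the nearest-neighbor distance equals 2r = 0.7071·a.
d = 0.7071 × 361 = 255 pm.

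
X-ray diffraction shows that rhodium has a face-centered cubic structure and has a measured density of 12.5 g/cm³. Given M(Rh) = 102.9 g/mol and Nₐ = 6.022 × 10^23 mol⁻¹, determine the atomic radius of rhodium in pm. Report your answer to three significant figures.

134 pm

For an FCC cell (Z = 4), a³ = Z·M/(N_A·ρ) = 4 × 102.9 / (6.022 × 10²³ × 12.50) = 5.468 × 10^-23 cm³, so a = 3.796 × 10^-8 cm = 379.6 pm.
Atoms touch along the face diagonal, so √2·a = 4r, so r = 0.3536 × a = 134 pm.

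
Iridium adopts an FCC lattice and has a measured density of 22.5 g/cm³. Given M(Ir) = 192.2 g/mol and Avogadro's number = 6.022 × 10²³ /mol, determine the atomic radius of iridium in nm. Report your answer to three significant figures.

For an FCC cell (Z = 4), a³ = Z·M/(N_A·ρ) = 4 × 192.2 / (6.022 × 10²³ × 22.50) = 5.674 × 10^-23 cm³, so a = 3.843 × 10^-8 cm = 0.3843 nm.
Atoms touch along the face diagonal, so √2·a = 4r, so r = 0.3536 × a = 0.136 nm.

0.136 nm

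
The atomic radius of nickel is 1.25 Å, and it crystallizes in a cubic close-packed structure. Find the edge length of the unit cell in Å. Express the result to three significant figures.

3.54 Å

In an FCC lattice, atoms touch along the face diagonal, so √2·a = 4r.
a = 4r/√2 = 4 × 1.25 / 1.4142 = 3.54 Å.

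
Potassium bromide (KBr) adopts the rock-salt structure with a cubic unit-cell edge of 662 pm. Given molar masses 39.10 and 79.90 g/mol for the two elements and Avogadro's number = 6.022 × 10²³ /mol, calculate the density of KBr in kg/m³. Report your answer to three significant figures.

2720 kg/m³

The rock-salt structure contains Z = 4 formula units per cell; M(KBr) = 39.10 + 79.90 = 119.0 g/mol.
a³ = (6.620 × 10^-8 cm)³ = 2.901 × 10^-22 cm³.
ρ = 4 × 119.0 / (6.022 × 10²³ × 2.901 × 10^-22) = 2.725 g/cm³ = 2720 kg/m³.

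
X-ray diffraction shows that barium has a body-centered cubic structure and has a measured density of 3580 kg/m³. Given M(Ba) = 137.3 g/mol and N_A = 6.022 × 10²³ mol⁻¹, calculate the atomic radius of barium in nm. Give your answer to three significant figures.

For a BCC cell (Z = 2), a³ = Z·M/(N_A·ρ) = 2 × 137.3 / (6.022 × 10²³ × 3.580) = 1.274 × 10^-22 cm³, so a = 5.031 × 10^-8 cm = 0.5031 nm.
Atoms touch along the body diagonal, so √3·a = 4r, so r = 0.4330 × a = 0.218 nm.

0.218 nm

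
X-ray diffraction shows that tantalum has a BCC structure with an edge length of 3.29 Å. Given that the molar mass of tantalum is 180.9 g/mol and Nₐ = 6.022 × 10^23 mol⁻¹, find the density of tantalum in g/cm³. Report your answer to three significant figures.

A BCC unit cell contains Z = 2 atoms.
Cell volume: a³ = (3.29 Å)³ = (3.290 × 10^-8 cm)³ = 3.561 × 10^-23 cm³.
ρ = Z·M/(N_A·a³) = 2 × 180.9 / (6.022 × 10²³ × 3.561 × 10^-23) = 16.87 g/cm³.

16.9 g/cm³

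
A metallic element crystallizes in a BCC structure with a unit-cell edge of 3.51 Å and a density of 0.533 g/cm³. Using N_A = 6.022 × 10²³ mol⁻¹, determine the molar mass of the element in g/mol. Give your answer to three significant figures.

6.94 g/mol

A BCC cell has Z = 2 atoms; a = 3.510 × 10^-8 cm.
M = ρ·N_A·a³/Z = 0.533 × 6.022 × 10²³ × 4.324 × 10^-23 / 2 = 6.94 g/mol.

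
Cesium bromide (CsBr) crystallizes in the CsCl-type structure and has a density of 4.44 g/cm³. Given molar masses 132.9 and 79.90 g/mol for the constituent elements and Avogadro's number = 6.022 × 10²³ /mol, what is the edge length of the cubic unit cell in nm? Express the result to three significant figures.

M(CsBr) = 212.8 g/mol; Z = 1 formula unit per cell.
a³ = Z·M/(N_A·ρ) = 1 × 212.8 / (6.022 × 10²³ × 4.44) = 7.959 × 10^-23 cm³, so a = 4.301 × 10^-8 cm = 0.430 nm.

0.430 nm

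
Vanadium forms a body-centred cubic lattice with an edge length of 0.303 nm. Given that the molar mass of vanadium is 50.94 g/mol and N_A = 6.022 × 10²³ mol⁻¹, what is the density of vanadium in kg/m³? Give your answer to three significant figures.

A BCC unit cell contains Z = 2 atoms.
Cell volume: a³ = (0.303 nm)³ = (3.030 × 10^-8 cm)³ = 2.782 × 10^-23 cm³.
ρ = Z·M/(N_A·a³) = 2 × 50.94 / (6.022 × 10²³ × 2.782 × 10^-23) = 6.082 g/cm³ = 6080 kg/m³.

6080 kg/m³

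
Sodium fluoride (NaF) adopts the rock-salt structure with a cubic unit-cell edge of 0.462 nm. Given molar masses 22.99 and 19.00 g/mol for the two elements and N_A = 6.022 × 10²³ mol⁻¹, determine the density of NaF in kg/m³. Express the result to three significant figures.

2830 kg/m³

The rock-salt structure contains Z = 4 formula units per cell; M(NaF) = 22.99 + 19.00 = 41.99 g/mol.
a³ = (4.620 × 10^-8 cm)³ = 9.861 × 10^-23 cm³.
ρ = 4 × 41.99 / (6.022 × 10²³ × 9.861 × 10^-23) = 2.828 g/cm³ = 2830 kg/m³.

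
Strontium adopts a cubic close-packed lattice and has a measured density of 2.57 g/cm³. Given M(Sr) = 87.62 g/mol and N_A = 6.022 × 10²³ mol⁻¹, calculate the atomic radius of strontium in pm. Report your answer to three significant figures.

For an FCC cell (Z = 4), a³ = Z·M/(N_A·ρ) = 4 × 87.62 / (6.022 × 10²³ × 2.570) = 2.265 × 10^-22 cm³, so a = 6.095 × 10^-8 cm = 609.5 pm.
Atoms touch along the face diagonal, so √2·a = 4r, so r = 0.3536 × a = 216 pm.

216 pm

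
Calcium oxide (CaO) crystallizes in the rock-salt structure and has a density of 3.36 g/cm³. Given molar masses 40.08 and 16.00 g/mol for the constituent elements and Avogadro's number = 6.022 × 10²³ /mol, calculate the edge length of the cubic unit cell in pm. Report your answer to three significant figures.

M(CaO) = 56.08 g/mol; Z = 4 formula units per cell.
a³ = Z·M/(N_A·ρ) = 4 × 56.08 / (6.022 × 10²³ × 3.36) = 1.109 × 10^-22 cm³, so a = 4.804 × 10^-8 cm = 480 pm.

480 pm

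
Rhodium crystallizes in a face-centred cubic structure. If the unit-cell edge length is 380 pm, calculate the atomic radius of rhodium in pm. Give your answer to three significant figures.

In an FCC lattice, atoms touch along the face diagonal, so √2·a = 4r.
r = √2·a/4 = 1.4142 × 380 / 4 = 134 pm.

134 pm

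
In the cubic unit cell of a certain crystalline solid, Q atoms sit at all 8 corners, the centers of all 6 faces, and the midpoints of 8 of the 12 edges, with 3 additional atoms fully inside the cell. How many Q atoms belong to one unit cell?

Corner atoms are shared by 8 cells (1/8 each), face atoms by 2 (1/2 each), edge atoms by 4 (1/4 each), interior atoms are unshared.
Net atoms = 8 × 1/8 + 6 × 1/2 + 8 × 1/4 + 3 = 1 + 3 + 2 + 3 = 9.

9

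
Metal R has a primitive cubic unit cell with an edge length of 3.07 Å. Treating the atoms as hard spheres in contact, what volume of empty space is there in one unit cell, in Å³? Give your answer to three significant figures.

In a simple cubic lattice atoms touch along the cell edge, so a = 2r, so r = 0.5000a = 1.535 Å.
V_cell = a³ = 28.93 Å³; V_atoms = 1 × (4/3)πr³ = 15.15 Å³.
Empty space = 28.93 − 15.15 = 13.8 Å³.

13.8 Å³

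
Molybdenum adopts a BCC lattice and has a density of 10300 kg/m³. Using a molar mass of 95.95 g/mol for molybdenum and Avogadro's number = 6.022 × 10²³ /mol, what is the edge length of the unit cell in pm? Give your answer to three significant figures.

314 pm

With Z = 2 atoms per BCC cell, a³ = Z·M/(N_A·ρ) = 2 × 95.95 / (6.022 × 10²³ × 10.30 g/cm³) = 3.094 × 10^-23 cm³.
a = (3.094 × 10^-23)^(1/3) = 3.139 × 10^-8 cm = 314 pm.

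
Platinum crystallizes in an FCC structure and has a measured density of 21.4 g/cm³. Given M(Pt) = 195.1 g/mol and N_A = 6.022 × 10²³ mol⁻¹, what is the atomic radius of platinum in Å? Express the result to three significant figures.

1.39 Å

For an FCC cell (Z = 4), a³ = Z·M/(N_A·ρ) = 4 × 195.1 / (6.022 × 10²³ × 21.40) = 6.056 × 10^-23 cm³, so a = 3.927 × 10^-8 cm = 3.927 Å.
Atoms touch along the face diagonal, so √2·a = 4r, so r = 0.3536 × a = 1.39 Å.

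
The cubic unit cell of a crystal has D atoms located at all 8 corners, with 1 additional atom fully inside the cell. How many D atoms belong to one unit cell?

2

Corner atoms are shared by 8 cells (1/8 each), interior atoms are unshared.
Net atoms = 8 × 1/8 + 1 = 1 + 1 = 2.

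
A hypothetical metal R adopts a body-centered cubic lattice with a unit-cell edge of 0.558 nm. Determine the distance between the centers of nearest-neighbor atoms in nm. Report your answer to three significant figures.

0.483 nm

In a BCC structure, atoms touch along the body diagonal, so √3·a = 4r; the nearest-neighbor distance equals 2r = 0.8660·a.
d = 0.8660 × 0.558 = 0.483 nm.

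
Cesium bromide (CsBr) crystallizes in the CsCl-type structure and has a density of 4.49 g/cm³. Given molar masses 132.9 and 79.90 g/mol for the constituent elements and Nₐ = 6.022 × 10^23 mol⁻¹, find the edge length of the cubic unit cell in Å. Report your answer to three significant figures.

4.29 Å

M(CsBr) = 212.8 g/mol; Z = 1 formula unit per cell.
a³ = Z·M/(N_A·ρ) = 1 × 212.8 / (6.022 × 10²³ × 4.49) = 7.870 × 10^-23 cm³, so a = 4.285 × 10^-8 cm = 4.29 Å.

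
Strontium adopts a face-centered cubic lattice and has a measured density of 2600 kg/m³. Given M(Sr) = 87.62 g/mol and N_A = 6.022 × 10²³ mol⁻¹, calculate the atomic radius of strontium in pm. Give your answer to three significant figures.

For an FCC cell (Z = 4), a³ = Z·M/(N_A·ρ) = 4 × 87.62 / (6.022 × 10²³ × 2.600) = 2.238 × 10^-22 cm³, so a = 6.072 × 10^-8 cm = 607.2 pm.
Atoms touch along the face diagonal, so √2·a = 4r, so r = 0.3536 × a = 215 pm.

215 pm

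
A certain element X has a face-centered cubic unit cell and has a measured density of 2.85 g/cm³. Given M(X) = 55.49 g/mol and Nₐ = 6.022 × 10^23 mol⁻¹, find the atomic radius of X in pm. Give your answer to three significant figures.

179 pm

For an FCC cell (Z = 4), a³ = Z·M/(N_A·ρ) = 4 × 55.49 / (6.022 × 10²³ × 2.850) = 1.293 × 10^-22 cm³, so a = 5.057 × 10^-8 cm = 505.7 pm.
Atoms touch along the face diagonal, so √2·a = 4r, so r = 0.3536 × a = 179 pm.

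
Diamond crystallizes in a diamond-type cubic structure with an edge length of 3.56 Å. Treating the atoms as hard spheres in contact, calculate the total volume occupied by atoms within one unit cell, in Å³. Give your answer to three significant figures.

In a diamond cubic lattice nearest neighbors lie along the body diagonal with √3·a = 8r, so r = 0.2165a = 0.7708 Å.
V_atoms = Z × (4/3)πr³ = 8 × (4/3)π × (0.7708)³ = 15.3 Å³.

15.3 Å³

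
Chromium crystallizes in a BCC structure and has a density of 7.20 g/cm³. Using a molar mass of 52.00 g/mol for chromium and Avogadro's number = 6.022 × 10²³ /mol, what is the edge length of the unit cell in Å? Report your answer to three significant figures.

2.88 Å

With Z = 2 atoms per BCC cell, a³ = Z·M/(N_A·ρ) = 2 × 52.00 / (6.022 × 10²³ × 7.200 g/cm³) = 2.399 × 10^-23 cm³.
a = (2.399 × 10^-23)^(1/3) = 2.884 × 10^-8 cm = 2.88 Å.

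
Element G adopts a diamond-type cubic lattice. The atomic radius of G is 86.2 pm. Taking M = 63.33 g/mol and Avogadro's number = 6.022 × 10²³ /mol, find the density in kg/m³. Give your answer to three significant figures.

13300 kg/m³

In a diamond cubic lattice, nearest neighbors lie along the body diagonal with √3·a = 8r, giving a = 398.1 pm = 3.981 × 10^-8 cm.
With Z = 8, ρ = Z·M/(N_A·a³) = 8 × 63.33 / (6.022 × 10²³ × 6.311 × 10^-23) = 13.33 g/cm³ = 13300 kg/m³.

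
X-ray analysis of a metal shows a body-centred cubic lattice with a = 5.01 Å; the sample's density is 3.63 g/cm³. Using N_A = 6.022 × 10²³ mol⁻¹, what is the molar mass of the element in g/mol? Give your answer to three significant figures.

137 g/mol

A BCC cell has Z = 2 atoms; a = 5.010 × 10^-8 cm.
M = ρ·N_A·a³/Z = 3.63 × 6.022 × 10²³ × 1.258 × 10^-22 / 2 = 137 g/mol.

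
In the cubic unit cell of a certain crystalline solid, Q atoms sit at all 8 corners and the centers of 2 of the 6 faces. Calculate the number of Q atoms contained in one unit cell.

2

Corner atoms are shared by 8 cells (1/8 each), face atoms by 2 (1/2 each).
Net atoms = 8 × 1/8 + 2 × 1/2 = 1 + 1 = 2.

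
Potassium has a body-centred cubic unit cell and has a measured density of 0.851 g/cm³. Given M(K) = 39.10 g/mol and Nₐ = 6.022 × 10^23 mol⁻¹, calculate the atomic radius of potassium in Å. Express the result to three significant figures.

For a BCC cell (Z = 2), a³ = Z·M/(N_A·ρ) = 2 × 39.10 / (6.022 × 10²³ × 0.8510) = 1.526 × 10^-22 cm³, so a = 5.344 × 10^-8 cm = 5.344 Å.
Atoms touch along the body diagonal, so √3·a = 4r, so r = 0.4330 × a = 2.31 Å.

2.31 Å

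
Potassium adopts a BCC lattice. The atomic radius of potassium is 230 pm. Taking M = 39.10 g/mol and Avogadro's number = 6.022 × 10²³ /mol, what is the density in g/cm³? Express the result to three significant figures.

In a BCC lattice, atoms touch along the body diagonal, so √3·a = 4r, giving a = 531.2 pm = 5.312 × 10^-8 cm.
With Z = 2, ρ = Z·M/(N_A·a³) = 2 × 39.10 / (6.022 × 10²³ × 1.499 × 10^-22) = 0.8665 g/cm³.

0.867 g/cm³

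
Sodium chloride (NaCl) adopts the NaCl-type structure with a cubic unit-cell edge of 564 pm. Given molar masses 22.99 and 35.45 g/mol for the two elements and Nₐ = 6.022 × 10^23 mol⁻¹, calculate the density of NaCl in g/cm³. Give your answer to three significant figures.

The NaCl-type structure contains Z = 4 formula units per cell; M(NaCl) = 22.99 + 35.45 = 58.44 g/mol.
a³ = (5.640 × 10^-8 cm)³ = 1.794 × 10^-22 cm³.
ρ = 4 × 58.44 / (6.022 × 10²³ × 1.794 × 10^-22) = 2.164 g/cm³.

2.16 g/cm³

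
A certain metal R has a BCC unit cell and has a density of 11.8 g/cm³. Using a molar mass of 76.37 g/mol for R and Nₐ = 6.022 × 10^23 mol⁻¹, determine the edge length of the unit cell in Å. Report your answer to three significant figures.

2.78 Å

With Z = 2 atoms per BCC cell, a³ = Z·M/(N_A·ρ) = 2 × 76.37 / (6.022 × 10²³ × 11.80 g/cm³) = 2.149 × 10^-23 cm³.
a = (2.149 × 10^-23)^(1/3) = 2.780 × 10^-8 cm = 2.78 Å.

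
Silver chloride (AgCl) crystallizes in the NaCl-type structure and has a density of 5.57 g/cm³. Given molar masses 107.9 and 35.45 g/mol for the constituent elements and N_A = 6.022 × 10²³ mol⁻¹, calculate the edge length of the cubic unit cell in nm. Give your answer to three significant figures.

0.555 nm

M(AgCl) = 143.35 g/mol; Z = 4 formula units per cell.
a³ = Z·M/(N_A·ρ) = 4 × 143.35 / (6.022 × 10²³ × 5.57) = 1.709 × 10^-22 cm³, so a = 5.550 × 10^-8 cm = 0.555 nm.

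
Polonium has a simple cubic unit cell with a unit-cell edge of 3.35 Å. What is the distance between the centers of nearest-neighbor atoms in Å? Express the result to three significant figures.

In a simple cubic structure, atoms touch along the cell edge, so a = 2r; the nearest-neighbor distance equals 2r = 1.000·a.
d = 1.000 × 3.35 = 3.35 Å.

3.35 Å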